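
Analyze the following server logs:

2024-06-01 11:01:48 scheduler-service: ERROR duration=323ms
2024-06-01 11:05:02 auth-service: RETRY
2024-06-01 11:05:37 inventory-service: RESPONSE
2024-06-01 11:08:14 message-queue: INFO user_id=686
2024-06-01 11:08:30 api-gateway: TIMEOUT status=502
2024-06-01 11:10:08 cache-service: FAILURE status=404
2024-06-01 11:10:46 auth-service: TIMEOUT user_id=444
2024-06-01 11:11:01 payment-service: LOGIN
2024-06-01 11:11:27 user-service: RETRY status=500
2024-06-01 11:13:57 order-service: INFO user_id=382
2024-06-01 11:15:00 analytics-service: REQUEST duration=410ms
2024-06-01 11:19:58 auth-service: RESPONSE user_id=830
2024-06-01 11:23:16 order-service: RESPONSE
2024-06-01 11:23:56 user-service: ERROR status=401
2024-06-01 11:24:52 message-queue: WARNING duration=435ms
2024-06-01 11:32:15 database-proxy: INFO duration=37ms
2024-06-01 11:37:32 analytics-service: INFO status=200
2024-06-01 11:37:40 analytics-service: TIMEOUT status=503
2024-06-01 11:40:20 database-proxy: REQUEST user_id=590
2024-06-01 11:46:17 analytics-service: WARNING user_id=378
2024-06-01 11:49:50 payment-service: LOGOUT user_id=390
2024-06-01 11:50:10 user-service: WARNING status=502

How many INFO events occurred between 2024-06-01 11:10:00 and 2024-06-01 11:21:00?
1

To count events in the time window:

1. Window boundaries: 2024-06-01 11:10:00 to 2024-06-01 11:21:00
2. Filter for INFO events within this window
3. Count matching events: 1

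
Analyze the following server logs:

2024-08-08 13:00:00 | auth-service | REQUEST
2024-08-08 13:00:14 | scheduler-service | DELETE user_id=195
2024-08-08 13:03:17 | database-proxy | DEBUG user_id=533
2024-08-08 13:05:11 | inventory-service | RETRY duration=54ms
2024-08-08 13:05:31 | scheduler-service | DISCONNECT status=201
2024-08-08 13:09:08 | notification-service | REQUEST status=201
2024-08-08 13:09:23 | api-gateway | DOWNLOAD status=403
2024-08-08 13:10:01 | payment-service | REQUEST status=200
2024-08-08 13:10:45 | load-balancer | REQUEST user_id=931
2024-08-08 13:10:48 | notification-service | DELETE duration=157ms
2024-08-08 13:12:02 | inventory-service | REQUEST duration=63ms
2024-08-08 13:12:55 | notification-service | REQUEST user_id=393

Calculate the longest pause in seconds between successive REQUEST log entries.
548

To find the longest gap:

1. Extract all REQUEST events in chronological order
2. Calculate time differences between consecutive events
3. Find the maximum difference
4. Longest gap: 548 seconds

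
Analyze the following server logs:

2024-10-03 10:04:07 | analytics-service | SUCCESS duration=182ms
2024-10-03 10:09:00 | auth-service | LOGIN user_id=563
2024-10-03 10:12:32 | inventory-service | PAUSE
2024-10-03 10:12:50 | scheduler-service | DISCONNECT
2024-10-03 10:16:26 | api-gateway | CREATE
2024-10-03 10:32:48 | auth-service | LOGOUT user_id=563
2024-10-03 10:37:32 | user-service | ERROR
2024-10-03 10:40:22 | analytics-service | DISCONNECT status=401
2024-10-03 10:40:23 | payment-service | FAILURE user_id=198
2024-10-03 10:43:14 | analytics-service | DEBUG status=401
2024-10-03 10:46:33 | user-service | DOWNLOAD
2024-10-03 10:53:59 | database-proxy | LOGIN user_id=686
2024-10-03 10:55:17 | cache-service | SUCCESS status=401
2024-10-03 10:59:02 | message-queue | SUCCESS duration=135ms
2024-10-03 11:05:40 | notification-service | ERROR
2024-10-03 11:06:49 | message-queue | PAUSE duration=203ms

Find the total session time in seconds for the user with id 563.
1428

To calculate session duration:

1. Find LOGIN event for user_id=563: 2024-10-03 10:09:00
2. Find LOGOUT event for user_id=563: 2024-10-03 10:32:48
3. Session duration: 2024-10-03 10:32:48 - 2024-10-03 10:09:00 = 1428 seconds (23 minutes)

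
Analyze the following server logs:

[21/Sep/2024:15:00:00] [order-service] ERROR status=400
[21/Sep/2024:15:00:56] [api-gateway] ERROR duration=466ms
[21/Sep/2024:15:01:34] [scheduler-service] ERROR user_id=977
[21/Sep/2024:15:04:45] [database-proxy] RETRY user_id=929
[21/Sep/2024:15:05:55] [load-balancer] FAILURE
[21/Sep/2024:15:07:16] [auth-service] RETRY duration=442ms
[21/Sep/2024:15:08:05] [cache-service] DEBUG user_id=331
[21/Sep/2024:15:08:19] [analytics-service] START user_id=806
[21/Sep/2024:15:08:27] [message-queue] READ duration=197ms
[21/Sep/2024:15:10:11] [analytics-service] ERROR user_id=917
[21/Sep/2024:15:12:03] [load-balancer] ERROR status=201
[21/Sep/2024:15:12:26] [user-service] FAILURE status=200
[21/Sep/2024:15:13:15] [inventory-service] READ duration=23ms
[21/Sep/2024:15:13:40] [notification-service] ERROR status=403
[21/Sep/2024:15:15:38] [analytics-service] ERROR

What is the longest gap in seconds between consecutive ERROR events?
517

To find the longest gap:

1. Extract all ERROR events in chronological order
2. Calculate time differences between consecutive events
3. Find the maximum difference
4. Longest gap: 517 seconds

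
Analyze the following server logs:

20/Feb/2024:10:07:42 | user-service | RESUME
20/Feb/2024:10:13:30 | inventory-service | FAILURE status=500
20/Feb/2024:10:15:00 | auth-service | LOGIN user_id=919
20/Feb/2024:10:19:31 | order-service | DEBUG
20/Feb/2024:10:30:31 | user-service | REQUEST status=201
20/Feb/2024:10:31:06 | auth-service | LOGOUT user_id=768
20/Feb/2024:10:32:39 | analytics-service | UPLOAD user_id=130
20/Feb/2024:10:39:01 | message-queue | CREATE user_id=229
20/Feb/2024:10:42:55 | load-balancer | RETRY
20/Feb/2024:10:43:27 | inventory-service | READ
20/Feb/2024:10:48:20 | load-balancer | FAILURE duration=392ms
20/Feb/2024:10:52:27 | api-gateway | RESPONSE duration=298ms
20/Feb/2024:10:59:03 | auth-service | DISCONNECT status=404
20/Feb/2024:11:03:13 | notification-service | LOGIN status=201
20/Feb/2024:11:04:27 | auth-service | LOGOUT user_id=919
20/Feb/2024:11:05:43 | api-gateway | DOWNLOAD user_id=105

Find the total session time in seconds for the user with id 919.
2967

To calculate session duration:

1. Find LOGIN event for user_id=919: 20/Feb/2024:10:15:00
2. Find LOGOUT event for user_id=919: 20/Feb/2024:11:04:27
3. Session duration: 20/Feb/2024:11:04:27 - 20/Feb/2024:10:15:00 = 2967 seconds (49 minutes)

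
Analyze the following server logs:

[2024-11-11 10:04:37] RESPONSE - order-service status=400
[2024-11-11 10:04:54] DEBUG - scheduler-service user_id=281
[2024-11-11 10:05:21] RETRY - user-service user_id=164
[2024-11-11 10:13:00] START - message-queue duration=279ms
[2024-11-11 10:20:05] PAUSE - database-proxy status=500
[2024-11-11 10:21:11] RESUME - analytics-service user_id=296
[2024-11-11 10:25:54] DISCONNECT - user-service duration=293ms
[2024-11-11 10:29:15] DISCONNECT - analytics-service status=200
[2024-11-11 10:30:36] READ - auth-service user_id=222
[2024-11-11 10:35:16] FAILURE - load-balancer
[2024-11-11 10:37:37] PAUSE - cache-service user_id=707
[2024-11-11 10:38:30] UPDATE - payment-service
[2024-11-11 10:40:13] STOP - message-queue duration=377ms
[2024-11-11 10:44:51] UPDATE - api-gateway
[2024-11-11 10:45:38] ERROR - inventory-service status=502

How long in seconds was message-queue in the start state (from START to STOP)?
1633

To calculate state duration:

1. Find START event for message-queue: 2024-11-11 10:13:00
2. Find STOP event for message-queue: 2024-11-11 10:40:13
3. Calculate duration: 2024-11-11 10:40:13 - 2024-11-11 10:13:00 = 1633 seconds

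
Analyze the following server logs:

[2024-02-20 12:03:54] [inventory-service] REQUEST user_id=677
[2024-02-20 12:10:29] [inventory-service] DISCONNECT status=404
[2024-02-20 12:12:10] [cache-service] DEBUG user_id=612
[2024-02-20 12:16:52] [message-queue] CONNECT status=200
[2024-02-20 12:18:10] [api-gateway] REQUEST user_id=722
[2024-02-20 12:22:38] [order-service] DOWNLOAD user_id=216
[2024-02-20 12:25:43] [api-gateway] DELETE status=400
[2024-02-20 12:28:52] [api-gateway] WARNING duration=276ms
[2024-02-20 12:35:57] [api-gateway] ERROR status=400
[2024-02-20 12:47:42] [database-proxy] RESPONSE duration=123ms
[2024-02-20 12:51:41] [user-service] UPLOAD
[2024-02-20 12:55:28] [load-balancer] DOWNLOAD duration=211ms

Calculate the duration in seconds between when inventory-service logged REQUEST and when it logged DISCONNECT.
395

To find the time between events:

1. Locate the first REQUEST event for inventory-service: 2024-02-20 12:03:54
2. Locate the first DISCONNECT event for inventory-service: 2024-02-20 12:10:29
3. Calculate the difference: 2024-02-20 12:10:29 - 2024-02-20 12:03:54 = 395 seconds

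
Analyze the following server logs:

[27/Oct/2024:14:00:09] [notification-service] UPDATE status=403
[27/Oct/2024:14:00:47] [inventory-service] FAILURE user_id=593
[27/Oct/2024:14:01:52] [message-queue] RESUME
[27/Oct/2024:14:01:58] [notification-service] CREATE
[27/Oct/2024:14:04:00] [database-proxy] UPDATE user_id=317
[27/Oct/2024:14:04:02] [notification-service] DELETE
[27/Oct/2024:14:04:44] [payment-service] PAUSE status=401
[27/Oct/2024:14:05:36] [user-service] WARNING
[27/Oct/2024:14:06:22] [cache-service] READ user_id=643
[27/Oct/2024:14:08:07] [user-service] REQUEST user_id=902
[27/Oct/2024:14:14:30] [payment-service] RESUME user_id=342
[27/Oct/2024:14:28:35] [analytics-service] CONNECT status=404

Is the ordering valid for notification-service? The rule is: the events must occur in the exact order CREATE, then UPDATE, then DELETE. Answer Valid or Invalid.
Invalid

To validate ordering:

1. Required order: CREATE → UPDATE → DELETE
2. Rule: the events must occur in the exact order CREATE, then UPDATE, then DELETE
3. Check actual order of events for notification-service
4. Result: Invalid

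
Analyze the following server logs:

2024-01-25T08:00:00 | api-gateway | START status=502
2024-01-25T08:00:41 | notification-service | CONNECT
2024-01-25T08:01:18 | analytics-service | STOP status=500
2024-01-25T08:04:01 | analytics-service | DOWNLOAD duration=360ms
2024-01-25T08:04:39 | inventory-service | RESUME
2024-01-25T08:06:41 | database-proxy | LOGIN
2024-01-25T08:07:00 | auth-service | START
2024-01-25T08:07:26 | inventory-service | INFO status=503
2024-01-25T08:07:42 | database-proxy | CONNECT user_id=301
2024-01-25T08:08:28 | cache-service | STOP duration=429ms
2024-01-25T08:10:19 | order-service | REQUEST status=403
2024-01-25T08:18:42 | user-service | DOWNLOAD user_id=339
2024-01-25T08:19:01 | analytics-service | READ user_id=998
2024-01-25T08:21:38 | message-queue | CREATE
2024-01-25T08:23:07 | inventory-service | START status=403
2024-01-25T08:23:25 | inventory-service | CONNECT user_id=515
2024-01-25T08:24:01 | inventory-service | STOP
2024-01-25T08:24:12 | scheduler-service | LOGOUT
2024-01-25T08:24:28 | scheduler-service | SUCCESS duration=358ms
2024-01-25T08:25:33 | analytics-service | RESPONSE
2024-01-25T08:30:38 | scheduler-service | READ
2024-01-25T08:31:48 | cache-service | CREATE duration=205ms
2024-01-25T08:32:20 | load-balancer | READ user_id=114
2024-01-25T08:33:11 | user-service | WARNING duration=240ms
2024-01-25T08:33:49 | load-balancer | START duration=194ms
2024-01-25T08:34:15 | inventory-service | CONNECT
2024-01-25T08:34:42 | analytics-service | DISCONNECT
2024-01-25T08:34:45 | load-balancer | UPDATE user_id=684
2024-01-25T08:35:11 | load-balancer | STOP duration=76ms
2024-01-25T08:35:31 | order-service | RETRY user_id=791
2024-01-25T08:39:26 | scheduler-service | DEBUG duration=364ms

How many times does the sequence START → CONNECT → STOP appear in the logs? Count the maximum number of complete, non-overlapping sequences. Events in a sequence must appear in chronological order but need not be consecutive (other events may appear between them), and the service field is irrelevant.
4

To count sequences:

1. Look for pattern: START → CONNECT → STOP
2. Greedily scan the log in chronological order, matching each sequence element in turn (ignoring service)
3. Each time the full pattern completes, increment the count and restart matching from the next event
4. Complete non-overlapping sequences found: 4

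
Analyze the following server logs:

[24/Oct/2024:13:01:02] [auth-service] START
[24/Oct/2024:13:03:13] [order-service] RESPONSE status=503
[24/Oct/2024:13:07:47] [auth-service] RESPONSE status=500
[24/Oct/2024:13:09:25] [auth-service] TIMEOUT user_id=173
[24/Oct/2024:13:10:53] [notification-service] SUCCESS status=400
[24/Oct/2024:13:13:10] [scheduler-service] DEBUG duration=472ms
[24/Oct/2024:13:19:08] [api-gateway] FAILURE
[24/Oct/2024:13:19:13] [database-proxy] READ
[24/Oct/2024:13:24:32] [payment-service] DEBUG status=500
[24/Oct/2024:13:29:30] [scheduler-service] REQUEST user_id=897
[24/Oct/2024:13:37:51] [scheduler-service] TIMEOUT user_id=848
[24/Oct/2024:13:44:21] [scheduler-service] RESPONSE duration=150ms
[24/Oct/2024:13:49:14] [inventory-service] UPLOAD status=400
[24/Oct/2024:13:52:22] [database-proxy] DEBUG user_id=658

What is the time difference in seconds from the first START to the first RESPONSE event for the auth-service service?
405

To find the time between events:

1. Locate the first START event for auth-service: 24/Oct/2024:13:01:02
2. Locate the first RESPONSE event for auth-service: 24/Oct/2024:13:07:47
3. Calculate the difference: 24/Oct/2024:13:07:47 - 24/Oct/2024:13:01:02 = 405 seconds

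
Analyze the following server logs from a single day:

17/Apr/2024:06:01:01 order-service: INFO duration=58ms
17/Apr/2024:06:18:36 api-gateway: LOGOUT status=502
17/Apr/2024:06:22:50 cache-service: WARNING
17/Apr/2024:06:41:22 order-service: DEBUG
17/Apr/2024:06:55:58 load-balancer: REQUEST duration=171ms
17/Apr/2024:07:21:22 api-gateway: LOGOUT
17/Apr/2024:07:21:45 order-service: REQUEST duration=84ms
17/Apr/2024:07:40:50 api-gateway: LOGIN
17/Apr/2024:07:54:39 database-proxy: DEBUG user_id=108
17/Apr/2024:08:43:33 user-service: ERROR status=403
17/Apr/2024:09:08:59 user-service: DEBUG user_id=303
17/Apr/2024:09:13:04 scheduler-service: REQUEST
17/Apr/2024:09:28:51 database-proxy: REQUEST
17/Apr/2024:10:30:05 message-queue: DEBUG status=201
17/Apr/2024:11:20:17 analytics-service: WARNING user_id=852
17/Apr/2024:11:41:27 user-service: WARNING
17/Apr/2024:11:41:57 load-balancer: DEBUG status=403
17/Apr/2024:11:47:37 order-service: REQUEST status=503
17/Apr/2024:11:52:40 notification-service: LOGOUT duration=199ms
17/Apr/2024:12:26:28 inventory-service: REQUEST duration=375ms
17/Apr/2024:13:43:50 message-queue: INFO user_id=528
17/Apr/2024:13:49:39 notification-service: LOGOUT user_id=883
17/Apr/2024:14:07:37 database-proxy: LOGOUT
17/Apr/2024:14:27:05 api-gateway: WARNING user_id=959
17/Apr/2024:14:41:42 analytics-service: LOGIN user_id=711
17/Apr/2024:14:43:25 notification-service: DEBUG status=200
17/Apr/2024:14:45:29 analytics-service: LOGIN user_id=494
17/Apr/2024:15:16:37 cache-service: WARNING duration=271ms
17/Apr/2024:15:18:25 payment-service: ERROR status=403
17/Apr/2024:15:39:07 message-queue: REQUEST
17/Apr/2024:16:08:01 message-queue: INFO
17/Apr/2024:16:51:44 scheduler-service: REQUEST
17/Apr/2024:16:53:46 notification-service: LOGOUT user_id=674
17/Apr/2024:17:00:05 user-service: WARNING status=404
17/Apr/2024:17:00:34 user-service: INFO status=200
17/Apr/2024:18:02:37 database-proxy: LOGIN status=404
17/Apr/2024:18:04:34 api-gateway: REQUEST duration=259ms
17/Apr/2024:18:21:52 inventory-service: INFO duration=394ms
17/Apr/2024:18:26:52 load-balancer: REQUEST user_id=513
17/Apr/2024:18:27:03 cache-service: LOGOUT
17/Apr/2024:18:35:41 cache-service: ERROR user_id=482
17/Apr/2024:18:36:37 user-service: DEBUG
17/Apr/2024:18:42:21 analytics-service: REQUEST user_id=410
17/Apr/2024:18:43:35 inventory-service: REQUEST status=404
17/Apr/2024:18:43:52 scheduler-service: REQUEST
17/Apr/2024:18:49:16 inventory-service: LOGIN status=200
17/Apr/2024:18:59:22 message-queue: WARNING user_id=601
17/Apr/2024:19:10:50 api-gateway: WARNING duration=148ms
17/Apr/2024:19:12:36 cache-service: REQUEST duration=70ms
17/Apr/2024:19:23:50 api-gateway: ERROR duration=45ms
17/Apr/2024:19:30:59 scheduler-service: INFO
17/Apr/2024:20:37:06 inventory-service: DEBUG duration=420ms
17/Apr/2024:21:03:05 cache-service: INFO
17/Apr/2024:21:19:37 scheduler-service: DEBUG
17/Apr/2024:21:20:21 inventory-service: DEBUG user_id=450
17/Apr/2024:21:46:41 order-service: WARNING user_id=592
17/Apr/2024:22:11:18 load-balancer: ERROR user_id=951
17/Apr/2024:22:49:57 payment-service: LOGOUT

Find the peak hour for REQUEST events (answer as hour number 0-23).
18

To find the peak hour:

1. Group all REQUEST events by hour
2. Count events in each hour
3. Find hour with maximum count
4. Peak hour: 18 (with 5 events)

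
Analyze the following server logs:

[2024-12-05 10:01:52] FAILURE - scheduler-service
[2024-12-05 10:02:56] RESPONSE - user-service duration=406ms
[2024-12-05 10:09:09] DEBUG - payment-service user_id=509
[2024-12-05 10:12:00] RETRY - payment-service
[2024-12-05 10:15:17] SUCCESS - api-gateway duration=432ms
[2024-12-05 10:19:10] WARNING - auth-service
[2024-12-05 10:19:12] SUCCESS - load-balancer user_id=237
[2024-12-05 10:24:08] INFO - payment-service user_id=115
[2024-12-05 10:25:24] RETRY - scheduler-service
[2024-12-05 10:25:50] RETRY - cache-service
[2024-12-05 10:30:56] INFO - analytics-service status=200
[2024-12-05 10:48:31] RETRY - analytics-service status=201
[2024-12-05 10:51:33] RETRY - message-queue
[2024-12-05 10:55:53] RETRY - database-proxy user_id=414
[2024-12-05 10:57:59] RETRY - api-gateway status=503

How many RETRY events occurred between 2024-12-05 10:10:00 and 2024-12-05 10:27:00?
3

To count events in the time window:

1. Window boundaries: 2024-12-05 10:10:00 to 2024-12-05 10:27:00
2. Filter for RETRY events within this window
3. Count matching events: 3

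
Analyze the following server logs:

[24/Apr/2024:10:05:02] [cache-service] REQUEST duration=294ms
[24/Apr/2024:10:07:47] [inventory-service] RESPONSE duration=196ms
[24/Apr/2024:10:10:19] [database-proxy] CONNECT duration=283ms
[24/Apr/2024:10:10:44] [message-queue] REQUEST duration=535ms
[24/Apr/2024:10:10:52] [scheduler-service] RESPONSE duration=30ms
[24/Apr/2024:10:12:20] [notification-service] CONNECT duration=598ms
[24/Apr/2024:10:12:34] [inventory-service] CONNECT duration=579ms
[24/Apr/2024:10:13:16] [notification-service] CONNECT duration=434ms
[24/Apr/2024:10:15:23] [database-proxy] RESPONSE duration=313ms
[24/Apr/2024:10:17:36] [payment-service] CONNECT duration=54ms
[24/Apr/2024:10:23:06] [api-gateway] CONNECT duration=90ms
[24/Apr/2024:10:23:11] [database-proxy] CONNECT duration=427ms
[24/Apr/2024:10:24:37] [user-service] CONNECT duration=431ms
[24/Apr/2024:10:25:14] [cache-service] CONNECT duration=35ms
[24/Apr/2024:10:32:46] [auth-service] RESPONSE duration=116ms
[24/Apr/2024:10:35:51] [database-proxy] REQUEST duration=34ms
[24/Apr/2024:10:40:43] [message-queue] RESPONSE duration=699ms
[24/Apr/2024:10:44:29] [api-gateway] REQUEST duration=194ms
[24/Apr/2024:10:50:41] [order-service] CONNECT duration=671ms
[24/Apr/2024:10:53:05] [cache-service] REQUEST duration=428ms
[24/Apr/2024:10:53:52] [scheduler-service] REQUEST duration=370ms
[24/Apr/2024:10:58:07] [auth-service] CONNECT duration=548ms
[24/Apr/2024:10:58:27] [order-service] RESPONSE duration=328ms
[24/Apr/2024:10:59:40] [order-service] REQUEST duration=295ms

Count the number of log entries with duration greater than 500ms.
6

To count timeouts:

1. Threshold: 500ms
2. Extract duration from each log entry
3. Count entries where duration > 500
4. Timeout count: 6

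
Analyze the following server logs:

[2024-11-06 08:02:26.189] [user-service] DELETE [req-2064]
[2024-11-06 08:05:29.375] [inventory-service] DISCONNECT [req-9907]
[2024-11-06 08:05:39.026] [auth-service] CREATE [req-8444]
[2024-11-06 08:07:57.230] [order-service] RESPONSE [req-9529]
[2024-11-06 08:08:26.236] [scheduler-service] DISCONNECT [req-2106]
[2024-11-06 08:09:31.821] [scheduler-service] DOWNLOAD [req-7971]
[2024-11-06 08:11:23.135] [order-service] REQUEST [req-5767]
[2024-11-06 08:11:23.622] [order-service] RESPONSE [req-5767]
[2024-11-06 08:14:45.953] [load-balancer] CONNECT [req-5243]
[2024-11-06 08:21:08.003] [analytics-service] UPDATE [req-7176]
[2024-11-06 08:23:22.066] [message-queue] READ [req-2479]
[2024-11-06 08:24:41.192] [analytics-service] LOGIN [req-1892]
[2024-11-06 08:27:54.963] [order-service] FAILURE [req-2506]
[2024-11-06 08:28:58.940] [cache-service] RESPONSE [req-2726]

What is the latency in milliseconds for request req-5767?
487

To calculate latency:

1. Find REQUEST with id req-5767: 2024-11-06 08:11:23.135
2. Find RESPONSE with id req-5767: 2024-11-06 08:11:23.622
3. Latency: 2024-11-06 08:11:23.622 - 2024-11-06 08:11:23.135 = 487ms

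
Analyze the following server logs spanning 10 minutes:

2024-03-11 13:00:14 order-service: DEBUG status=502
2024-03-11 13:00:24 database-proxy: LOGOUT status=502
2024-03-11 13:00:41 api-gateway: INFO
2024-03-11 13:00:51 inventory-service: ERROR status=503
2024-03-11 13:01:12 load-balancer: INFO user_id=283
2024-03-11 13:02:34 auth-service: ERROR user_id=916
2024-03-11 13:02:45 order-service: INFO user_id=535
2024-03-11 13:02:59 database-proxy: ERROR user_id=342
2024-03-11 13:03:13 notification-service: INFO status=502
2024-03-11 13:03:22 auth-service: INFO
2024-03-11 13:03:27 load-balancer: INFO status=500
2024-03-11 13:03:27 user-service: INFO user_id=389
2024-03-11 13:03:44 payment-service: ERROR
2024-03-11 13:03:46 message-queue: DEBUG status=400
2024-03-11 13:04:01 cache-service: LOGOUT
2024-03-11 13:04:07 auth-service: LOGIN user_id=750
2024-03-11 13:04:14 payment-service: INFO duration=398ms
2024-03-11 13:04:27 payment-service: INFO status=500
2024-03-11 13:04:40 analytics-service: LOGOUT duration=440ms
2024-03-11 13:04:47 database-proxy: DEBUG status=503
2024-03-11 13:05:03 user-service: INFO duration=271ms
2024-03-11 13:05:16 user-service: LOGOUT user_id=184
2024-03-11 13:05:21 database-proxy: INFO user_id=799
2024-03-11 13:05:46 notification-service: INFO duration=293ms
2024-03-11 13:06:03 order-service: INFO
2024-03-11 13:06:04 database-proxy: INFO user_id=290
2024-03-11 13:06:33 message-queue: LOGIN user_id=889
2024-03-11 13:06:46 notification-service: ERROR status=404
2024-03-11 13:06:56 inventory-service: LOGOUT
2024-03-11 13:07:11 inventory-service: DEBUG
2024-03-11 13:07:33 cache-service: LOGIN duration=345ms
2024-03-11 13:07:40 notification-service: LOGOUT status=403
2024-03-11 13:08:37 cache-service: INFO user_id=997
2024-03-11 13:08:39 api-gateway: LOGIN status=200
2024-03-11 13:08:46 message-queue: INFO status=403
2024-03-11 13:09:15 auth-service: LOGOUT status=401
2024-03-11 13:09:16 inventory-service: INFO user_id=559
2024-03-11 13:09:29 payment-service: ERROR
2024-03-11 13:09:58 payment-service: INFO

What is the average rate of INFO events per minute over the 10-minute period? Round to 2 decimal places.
1.8

To calculate the rate:

1. Count total INFO events: 18
2. Total time period: 10 minutes
3. Rate = 18 / 10 = 1.8 events per minute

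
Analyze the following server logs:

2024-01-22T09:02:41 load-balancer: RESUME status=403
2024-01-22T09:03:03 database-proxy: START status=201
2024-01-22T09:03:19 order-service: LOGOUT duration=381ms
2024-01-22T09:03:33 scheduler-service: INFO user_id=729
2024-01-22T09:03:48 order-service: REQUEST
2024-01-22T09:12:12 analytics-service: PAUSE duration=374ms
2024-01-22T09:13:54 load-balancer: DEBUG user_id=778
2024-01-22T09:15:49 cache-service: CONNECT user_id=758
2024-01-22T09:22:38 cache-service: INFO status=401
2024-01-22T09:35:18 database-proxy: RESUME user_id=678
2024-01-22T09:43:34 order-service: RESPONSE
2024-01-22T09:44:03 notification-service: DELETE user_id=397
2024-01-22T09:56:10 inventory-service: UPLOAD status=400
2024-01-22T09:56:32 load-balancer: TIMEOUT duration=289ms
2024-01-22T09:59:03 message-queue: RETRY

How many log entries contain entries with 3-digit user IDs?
5

To find matching entries:

1. Pattern to match: entries with 3-digit user IDs
2. Scan each log entry for the pattern
3. Count matches: 5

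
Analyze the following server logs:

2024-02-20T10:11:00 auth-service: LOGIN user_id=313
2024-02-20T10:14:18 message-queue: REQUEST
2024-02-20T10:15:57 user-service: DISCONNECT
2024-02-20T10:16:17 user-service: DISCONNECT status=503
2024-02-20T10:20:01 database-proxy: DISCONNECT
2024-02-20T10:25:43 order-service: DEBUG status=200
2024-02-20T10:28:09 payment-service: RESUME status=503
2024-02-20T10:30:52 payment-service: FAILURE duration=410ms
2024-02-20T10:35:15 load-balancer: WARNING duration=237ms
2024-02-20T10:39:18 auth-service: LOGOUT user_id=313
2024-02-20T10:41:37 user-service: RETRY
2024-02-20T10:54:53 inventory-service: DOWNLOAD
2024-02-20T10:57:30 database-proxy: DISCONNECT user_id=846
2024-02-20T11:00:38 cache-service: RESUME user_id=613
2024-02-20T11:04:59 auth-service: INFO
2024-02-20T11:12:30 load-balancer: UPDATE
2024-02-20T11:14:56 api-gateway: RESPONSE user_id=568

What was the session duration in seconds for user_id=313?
1698

To calculate session duration:

1. Find LOGIN event for user_id=313: 2024-02-20T10:11:00
2. Find LOGOUT event for user_id=313: 2024-02-20T10:39:18
3. Session duration: 2024-02-20T10:39:18 - 2024-02-20T10:11:00 = 1698 seconds (28 minutes)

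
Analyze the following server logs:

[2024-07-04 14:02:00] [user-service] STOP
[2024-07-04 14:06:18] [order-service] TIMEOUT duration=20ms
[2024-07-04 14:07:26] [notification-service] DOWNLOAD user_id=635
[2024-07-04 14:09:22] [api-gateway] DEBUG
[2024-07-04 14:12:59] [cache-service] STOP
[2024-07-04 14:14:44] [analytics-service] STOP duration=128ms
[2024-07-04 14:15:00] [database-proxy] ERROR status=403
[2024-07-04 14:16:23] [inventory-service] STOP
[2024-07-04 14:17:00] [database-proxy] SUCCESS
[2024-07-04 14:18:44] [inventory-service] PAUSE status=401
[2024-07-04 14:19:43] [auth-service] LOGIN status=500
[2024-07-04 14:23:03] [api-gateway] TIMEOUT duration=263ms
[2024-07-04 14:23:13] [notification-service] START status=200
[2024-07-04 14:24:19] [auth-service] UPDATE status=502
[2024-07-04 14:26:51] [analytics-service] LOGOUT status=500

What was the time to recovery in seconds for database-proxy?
120

To calculate recovery time:

1. Find ERROR event for database-proxy: 2024-07-04 14:15:00
2. Find next SUCCESS event for database-proxy: 2024-07-04 14:17:00
3. Recovery time: 2024-07-04 14:17:00 - 2024-07-04 14:15:00 = 120 seconds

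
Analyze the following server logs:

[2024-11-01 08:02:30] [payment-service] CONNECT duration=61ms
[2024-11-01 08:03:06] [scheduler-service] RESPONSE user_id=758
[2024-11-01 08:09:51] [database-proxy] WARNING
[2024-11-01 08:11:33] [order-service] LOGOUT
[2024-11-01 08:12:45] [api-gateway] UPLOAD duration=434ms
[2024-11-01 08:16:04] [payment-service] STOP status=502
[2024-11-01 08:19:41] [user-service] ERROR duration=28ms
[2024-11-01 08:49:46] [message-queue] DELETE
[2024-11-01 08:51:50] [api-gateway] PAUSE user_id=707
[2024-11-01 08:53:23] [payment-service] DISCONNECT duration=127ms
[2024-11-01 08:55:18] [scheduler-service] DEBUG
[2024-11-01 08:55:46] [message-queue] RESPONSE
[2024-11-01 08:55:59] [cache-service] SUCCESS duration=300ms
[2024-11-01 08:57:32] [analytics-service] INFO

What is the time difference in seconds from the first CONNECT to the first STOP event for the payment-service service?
814

To find the time between events:

1. Locate the first CONNECT event for payment-service: 2024-11-01 08:02:30
2. Locate the first STOP event for payment-service: 2024-11-01 08:16:04
3. Calculate the difference: 2024-11-01 08:16:04 - 2024-11-01 08:02:30 = 814 seconds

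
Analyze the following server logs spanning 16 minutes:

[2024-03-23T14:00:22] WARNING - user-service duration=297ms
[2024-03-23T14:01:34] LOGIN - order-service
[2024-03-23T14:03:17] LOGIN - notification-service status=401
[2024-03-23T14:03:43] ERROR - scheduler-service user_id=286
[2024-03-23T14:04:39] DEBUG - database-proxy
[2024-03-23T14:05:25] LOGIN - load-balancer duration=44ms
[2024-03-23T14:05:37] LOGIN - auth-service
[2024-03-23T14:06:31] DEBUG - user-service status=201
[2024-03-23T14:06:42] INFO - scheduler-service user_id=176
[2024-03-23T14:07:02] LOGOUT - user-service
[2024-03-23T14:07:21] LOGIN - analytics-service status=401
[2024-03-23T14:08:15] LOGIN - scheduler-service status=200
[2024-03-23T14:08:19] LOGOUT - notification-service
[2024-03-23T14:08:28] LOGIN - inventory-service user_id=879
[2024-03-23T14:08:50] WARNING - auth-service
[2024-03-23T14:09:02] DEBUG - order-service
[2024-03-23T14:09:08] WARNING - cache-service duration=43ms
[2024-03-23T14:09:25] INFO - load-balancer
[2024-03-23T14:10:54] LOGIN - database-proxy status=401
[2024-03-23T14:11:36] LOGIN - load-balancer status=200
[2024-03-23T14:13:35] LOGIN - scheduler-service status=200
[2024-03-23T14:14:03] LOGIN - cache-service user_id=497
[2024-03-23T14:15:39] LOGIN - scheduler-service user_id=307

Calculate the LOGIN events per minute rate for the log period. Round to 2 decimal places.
0.75

To calculate the rate:

1. Count total LOGIN events: 12
2. Total time period: 16 minutes
3. Rate = 12 / 16 = 0.75 events per minute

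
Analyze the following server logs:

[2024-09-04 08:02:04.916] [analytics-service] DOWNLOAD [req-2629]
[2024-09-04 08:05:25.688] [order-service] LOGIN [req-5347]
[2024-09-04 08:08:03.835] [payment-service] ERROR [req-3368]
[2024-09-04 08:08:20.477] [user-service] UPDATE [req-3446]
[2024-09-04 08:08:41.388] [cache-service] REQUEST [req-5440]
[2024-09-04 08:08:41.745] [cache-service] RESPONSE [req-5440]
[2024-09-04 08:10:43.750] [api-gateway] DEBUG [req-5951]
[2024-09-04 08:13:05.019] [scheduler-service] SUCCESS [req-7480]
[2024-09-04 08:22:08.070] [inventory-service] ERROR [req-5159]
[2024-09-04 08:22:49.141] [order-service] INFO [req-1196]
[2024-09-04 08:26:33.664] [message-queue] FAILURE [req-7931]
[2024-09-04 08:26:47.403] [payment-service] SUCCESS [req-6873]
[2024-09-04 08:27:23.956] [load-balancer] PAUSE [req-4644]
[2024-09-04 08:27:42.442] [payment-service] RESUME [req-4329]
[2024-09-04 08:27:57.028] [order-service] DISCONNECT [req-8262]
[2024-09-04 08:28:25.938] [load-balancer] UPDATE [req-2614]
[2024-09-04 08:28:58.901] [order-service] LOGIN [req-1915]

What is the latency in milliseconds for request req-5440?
357

To calculate latency:

1. Find REQUEST with id req-5440: 2024-09-04 08:08:41.388
2. Find RESPONSE with id req-5440: 2024-09-04 08:08:41.745
3. Latency: 2024-09-04 08:08:41.745 - 2024-09-04 08:08:41.388 = 357ms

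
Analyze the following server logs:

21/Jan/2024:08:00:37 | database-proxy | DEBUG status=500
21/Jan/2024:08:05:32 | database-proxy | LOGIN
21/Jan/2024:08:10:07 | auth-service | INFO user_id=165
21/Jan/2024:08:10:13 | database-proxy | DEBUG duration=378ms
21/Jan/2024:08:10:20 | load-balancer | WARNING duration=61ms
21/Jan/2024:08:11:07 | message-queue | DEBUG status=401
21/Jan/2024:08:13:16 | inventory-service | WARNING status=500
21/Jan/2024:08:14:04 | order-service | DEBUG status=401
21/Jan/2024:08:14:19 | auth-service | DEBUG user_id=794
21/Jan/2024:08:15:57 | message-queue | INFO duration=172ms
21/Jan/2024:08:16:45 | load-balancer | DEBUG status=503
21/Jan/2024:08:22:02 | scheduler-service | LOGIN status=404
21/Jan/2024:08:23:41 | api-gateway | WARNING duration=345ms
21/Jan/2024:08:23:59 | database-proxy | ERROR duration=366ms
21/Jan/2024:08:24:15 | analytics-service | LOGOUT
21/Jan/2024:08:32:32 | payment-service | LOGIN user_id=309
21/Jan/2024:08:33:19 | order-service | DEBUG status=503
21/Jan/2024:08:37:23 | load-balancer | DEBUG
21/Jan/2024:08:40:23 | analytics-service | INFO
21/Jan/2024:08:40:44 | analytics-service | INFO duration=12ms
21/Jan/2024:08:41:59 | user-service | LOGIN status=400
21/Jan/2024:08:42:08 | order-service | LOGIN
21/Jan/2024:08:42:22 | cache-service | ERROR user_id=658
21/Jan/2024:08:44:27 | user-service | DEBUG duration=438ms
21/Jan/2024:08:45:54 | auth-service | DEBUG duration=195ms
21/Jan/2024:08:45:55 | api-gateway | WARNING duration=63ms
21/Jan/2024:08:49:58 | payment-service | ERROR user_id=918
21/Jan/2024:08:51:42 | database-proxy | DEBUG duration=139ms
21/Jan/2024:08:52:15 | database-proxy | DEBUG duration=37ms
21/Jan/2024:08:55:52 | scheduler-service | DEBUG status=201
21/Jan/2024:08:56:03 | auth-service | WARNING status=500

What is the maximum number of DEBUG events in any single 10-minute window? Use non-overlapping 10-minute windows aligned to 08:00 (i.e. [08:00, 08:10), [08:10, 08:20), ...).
5

To find the burst window:

1. Divide the log period into non-overlapping 10-minute windows starting at 08:00
2. Count DEBUG events in each window
3. Find the window with maximum count
4. Maximum events in a window: 5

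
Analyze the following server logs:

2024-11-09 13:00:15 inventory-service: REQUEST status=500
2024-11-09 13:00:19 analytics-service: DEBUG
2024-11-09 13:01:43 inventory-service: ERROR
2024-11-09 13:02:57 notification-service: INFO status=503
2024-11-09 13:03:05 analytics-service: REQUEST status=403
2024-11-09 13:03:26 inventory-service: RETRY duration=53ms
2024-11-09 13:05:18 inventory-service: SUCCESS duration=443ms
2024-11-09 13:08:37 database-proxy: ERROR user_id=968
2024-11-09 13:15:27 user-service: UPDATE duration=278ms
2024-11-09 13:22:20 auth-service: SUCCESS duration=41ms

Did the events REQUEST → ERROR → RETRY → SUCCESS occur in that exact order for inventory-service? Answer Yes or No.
Yes

To verify sequence order:

1. Find all events in sequence REQUEST → ERROR → RETRY → SUCCESS for inventory-service
2. Extract their timestamps
3. Check if timestamps are in ascending order
4. Result: Yes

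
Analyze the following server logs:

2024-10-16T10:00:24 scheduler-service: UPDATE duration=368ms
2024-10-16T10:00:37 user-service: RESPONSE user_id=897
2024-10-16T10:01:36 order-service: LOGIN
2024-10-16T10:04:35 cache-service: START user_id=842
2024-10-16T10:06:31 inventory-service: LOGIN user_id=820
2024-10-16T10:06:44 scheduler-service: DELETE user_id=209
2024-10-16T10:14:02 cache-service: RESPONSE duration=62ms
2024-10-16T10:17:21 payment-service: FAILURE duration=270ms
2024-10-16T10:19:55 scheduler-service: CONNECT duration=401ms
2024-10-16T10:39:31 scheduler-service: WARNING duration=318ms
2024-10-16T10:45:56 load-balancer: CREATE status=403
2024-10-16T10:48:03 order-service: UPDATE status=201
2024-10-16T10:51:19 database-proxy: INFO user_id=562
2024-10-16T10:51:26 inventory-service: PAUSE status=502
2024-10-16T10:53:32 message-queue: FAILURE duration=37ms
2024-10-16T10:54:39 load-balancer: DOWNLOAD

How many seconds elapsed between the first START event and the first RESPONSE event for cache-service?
567

To find the time between events:

1. Locate the first START event for cache-service: 2024-10-16T10:04:35
2. Locate the first RESPONSE event for cache-service: 2024-10-16T10:14:02
3. Calculate the difference: 2024-10-16T10:14:02 - 2024-10-16T10:04:35 = 567 seconds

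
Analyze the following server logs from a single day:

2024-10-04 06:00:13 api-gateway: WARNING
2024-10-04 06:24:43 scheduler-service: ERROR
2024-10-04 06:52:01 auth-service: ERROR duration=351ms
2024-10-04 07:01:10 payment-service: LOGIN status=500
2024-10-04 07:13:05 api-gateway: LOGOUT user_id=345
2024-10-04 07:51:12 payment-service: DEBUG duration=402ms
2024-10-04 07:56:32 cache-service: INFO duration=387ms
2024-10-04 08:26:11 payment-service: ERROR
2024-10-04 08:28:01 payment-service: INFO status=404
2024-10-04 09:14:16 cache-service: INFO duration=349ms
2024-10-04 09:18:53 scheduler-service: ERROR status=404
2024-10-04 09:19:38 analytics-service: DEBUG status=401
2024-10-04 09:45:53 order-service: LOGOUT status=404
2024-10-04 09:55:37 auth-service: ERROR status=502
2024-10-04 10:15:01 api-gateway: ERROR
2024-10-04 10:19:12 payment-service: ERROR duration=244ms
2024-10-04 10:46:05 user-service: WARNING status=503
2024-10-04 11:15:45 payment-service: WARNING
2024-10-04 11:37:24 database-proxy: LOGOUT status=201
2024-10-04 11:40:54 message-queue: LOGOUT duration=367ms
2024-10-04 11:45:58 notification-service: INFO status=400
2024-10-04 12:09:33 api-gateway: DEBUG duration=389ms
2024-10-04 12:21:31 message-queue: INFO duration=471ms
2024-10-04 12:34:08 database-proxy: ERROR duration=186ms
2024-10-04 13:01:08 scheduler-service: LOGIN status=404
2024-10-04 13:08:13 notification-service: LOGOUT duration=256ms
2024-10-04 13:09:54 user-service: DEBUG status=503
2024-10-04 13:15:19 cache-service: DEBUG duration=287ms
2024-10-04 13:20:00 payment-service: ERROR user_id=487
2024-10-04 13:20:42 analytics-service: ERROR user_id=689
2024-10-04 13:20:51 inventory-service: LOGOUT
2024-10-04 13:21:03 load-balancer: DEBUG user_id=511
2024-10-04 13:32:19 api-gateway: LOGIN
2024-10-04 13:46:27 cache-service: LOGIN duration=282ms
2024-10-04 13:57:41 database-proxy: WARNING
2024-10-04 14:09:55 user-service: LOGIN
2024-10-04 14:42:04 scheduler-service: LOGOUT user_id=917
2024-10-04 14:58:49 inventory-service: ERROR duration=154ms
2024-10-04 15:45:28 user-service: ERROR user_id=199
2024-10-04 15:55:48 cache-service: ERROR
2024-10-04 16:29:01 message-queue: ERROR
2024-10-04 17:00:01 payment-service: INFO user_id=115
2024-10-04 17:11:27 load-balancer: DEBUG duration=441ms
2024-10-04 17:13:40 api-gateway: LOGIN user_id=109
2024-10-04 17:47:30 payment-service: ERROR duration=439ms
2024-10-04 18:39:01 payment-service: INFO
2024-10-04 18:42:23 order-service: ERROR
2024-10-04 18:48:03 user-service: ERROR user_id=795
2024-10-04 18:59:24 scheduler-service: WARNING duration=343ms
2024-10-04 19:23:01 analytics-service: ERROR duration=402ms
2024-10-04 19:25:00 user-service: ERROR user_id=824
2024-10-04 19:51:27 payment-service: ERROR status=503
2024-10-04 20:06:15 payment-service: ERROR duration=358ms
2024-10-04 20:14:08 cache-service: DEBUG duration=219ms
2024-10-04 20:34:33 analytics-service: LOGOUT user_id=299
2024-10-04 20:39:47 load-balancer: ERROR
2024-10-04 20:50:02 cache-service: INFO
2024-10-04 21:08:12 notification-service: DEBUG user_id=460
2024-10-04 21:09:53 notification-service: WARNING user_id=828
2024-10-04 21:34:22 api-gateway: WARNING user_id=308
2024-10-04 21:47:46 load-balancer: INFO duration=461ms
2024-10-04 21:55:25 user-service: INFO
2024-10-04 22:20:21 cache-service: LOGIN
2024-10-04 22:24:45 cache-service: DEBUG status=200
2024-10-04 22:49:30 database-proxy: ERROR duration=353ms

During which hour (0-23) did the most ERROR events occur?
19

To find the peak hour:

1. Group all ERROR events by hour
2. Count events in each hour
3. Find hour with maximum count
4. Peak hour: 19 (with 3 events)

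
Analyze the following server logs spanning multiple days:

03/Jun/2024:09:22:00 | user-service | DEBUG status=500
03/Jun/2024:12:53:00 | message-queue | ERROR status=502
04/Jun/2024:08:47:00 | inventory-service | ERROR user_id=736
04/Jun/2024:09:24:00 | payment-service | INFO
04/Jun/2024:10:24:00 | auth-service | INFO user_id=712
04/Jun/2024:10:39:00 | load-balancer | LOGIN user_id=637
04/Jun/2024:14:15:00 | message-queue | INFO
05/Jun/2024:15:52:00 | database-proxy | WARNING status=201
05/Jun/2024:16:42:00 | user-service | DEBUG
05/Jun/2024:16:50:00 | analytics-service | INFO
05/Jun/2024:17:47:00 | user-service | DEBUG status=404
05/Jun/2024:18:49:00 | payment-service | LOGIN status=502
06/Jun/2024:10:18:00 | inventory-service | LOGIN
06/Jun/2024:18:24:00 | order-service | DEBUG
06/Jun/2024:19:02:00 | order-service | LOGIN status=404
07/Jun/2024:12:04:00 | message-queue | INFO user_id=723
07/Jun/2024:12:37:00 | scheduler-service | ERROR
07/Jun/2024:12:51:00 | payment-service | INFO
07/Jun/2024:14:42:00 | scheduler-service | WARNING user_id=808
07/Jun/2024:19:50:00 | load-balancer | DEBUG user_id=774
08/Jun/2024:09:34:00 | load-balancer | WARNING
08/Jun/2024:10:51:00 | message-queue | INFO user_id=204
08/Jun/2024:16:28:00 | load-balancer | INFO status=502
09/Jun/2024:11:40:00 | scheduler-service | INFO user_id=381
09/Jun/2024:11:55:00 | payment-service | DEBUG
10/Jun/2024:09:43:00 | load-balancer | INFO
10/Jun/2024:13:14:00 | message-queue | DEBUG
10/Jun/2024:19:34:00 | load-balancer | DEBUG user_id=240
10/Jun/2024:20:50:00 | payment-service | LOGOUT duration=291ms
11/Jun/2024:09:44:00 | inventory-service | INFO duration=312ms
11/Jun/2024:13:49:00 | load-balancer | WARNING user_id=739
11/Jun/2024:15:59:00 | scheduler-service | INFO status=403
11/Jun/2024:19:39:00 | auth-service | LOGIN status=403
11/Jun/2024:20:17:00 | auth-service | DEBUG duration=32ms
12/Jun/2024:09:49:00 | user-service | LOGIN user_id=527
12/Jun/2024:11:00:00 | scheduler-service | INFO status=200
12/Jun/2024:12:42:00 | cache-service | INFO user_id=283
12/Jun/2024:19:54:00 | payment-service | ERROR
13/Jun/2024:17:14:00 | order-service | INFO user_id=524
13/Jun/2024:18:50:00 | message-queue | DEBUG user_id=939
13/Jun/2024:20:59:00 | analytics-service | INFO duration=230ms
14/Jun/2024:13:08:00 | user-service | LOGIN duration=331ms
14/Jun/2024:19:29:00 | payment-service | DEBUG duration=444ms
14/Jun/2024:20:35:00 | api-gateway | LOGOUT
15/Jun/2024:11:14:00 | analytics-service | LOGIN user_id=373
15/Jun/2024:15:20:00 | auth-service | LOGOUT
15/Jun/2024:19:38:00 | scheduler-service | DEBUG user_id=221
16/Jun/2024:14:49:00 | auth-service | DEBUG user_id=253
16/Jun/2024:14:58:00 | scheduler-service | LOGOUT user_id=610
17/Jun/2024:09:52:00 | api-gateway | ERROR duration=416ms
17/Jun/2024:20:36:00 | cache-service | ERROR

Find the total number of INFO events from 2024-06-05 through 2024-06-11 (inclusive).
9

To filter by date range:

1. Date range: 2024-06-05 through 2024-06-11, both dates inclusive
2. Filter for INFO events whose date falls in this range
3. Count matching events: 9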